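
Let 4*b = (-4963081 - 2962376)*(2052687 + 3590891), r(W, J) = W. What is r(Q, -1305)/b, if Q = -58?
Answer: 116/22363967382573 ≈ 5.1869e-12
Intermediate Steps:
b = -22363967382573/2 (b = ((-4963081 - 2962376)*(2052687 + 3590891))/4 = (-7925457*5643578)/4 = (¼)*(-44727934765146) = -22363967382573/2 ≈ -1.1182e+13)
r(Q, -1305)/b = -58/(-22363967382573/2) = -58*(-2/22363967382573) = 116/22363967382573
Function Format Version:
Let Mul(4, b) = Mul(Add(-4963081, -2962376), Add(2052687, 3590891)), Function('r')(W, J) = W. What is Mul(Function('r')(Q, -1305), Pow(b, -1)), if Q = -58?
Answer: Rational(116, 22363967382573) ≈ 5.1869e-12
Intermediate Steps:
b = Rational(-22363967382573, 2) (b = Mul(Rational(1, 4), Mul(Add(-4963081, -2962376), Add(2052687, 3590891))) = Mul(Rational(1, 4), Mul(-7925457, 5643578)) = Mul(Rational(1, 4), -44727934765146) = Rational(-22363967382573, 2) ≈ -1.1182e+13)
Mul(Function('r')(Q, -1305), Pow(b, -1)) = Mul(-58, Pow(Rational(-22363967382573, 2), -1)) = Mul(-58, Rational(-2, 22363967382573)) = Rational(116, 22363967382573)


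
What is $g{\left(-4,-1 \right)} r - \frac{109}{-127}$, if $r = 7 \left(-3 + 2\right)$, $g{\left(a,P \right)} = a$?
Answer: $\frac{3665}{127} \approx 28.858$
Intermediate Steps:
$r = -7$ ($r = 7 \left(-1\right) = -7$)
$g{\left(-4,-1 \right)} r - \frac{109}{-127} = \left(-4\right) \left(-7\right) - \frac{109}{-127} = 28 - - \frac{109}{127} = 28 + \frac{109}{127} = \frac{3665}{127}$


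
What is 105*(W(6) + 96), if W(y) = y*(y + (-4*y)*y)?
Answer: -76860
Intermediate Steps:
W(y) = y*(y - 4*y²)
105*(W(6) + 96) = 105*(6²*(1 - 4*6) + 96) = 105*(36*(1 - 24) + 96) = 105*(36*(-23) + 96) = 105*(-828 + 96) = 105*(-732) = -76860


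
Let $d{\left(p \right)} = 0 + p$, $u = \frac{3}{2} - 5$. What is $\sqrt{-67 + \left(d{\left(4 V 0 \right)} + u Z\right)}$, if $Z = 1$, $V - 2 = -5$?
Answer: $\frac{i \sqrt{282}}{2} \approx 8.3964 i$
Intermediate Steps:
$V = -3$ ($V = 2 - 5 = -3$)
$u = - \frac{7}{2}$ ($u = 3 \cdot \frac{1}{2} - 5 = \frac{3}{2} - 5 = - \frac{7}{2} \approx -3.5$)
$d{\left(p \right)} = p$
$\sqrt{-67 + \left(d{\left(4 V 0 \right)} + u Z\right)} = \sqrt{-67 - \left(\frac{7}{2} - 4 \left(-3\right) 0\right)} = \sqrt{-67 - \frac{7}{2}} = \sqrt{- \frac{141}{2}} = \frac{i \sqrt{282}}{2}$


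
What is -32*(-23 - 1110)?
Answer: 36256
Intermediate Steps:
-32*(-23 - 1110) = -32*(-1133) = 36256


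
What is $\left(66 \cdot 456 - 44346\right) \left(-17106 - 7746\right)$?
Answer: $354141000$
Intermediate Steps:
$\left(66 \cdot 456 - 44346\right) \left(-17106 - 7746\right) = \left(30096 - 44346\right) \left(-24852\right) = \left(-14250\right) \left(-24852\right) = 354141000$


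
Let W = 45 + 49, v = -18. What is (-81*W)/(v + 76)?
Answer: -3807/29 ≈ -131.28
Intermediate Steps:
W = 94
(-81*W)/(v + 76) = (-81*94)/(-18 + 76) = -7614/58 = -7614*1/58 = -3807/29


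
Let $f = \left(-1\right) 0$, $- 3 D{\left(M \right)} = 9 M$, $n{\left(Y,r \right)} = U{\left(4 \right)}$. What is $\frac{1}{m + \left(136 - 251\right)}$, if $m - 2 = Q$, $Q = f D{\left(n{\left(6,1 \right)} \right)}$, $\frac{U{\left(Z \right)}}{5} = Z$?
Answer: $- \frac{1}{113} \approx -0.0088496$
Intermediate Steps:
$U{\left(Z \right)} = 5 Z$
$n{\left(Y,r \right)} = 20$ ($n{\left(Y,r \right)} = 5 \cdot 4 = 20$)
$D{\left(M \right)} = - 3 M$ ($D{\left(M \right)} = - \frac{9 M}{3} = - 3 M$)
$f = 0$
$Q = 0$ ($Q = 0 \left(\left(-3\right) 20\right) = 0 \left(-60\right) = 0$)
$m = 2$ ($m = 2 + 0 = 2$)
$\frac{1}{m + \left(136 - 251\right)} = \frac{1}{2 + \left(136 - 251\right)} = \frac{1}{2 - 115} = \frac{1}{-113} = - \frac{1}{113}$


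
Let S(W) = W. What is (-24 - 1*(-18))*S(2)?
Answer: -12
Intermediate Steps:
(-24 - 1*(-18))*S(2) = (-24 - 1*(-18))*2 = (-24 + 18)*2 = -6*2 = -12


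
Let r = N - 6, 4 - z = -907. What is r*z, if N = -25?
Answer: -28241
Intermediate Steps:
z = 911 (z = 4 - 1*(-907) = 4 + 907 = 911)
r = -31 (r = -25 - 6 = -31)
r*z = -31*911 = -28241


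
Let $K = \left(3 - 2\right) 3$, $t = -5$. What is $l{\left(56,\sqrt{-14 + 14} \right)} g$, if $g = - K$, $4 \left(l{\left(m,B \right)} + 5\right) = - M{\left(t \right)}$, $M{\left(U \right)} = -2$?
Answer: $\frac{27}{2} \approx 13.5$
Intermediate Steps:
$K = 3$ ($K = 1 \cdot 3 = 3$)
$l{\left(m,B \right)} = - \frac{9}{2}$ ($l{\left(m,B \right)} = -5 + \frac{\left(-1\right) \left(-2\right)}{4} = -5 + \frac{1}{4} \cdot 2 = -5 + \frac{1}{2} = - \frac{9}{2}$)
$g = -3$ ($g = \left(-1\right) 3 = -3$)
$l{\left(56,\sqrt{-14 + 14} \right)} g = \left(- \frac{9}{2}\right) \left(-3\right) = \frac{27}{2}$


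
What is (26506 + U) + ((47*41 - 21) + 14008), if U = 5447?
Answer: 47867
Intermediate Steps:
(26506 + U) + ((47*41 - 21) + 14008) = (26506 + 5447) + ((47*41 - 21) + 14008) = 31953 + ((1927 - 21) + 14008) = 31953 + (1906 + 14008) = 31953 + 15914 = 47867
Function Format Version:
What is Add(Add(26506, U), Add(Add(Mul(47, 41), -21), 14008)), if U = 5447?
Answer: 47867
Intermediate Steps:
Add(Add(26506, U), Add(Add(Mul(47, 41), -21), 14008)) = Add(Add(26506, 5447), Add(Add(Mul(47, 41), -21), 14008)) = Add(31953, Add(Add(1927, -21), 14008)) = Add(31953, Add(1906, 14008)) = Add(31953, 15914) = 47867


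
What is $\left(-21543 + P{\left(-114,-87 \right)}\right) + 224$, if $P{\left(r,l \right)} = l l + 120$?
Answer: $-13630$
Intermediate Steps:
$P{\left(r,l \right)} = 120 + l^{2}$ ($P{\left(r,l \right)} = l^{2} + 120 = 120 + l^{2}$)
$\left(-21543 + P{\left(-114,-87 \right)}\right) + 224 = \left(-21543 + \left(120 + \left(-87\right)^{2}\right)\right) + 224 = \left(-21543 + \left(120 + 7569\right)\right) + 224 = \left(-21543 + 7689\right) + 224 = -13854 + 224 = -13630$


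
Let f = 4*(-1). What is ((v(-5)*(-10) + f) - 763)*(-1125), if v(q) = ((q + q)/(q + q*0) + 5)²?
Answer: 1414125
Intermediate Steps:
f = -4
v(q) = 49 (v(q) = ((2*q)/(q + 0) + 5)² = ((2*q)/q + 5)² = (2 + 5)² = 7² = 49)
((v(-5)*(-10) + f) - 763)*(-1125) = ((49*(-10) - 4) - 763)*(-1125) = ((-490 - 4) - 763)*(-1125) = (-494 - 763)*(-1125) = -1257*(-1125) = 1414125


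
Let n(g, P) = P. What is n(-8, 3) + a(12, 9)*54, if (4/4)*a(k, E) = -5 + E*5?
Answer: 2163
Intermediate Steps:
a(k, E) = -5 + 5*E (a(k, E) = -5 + E*5 = -5 + 5*E)
n(-8, 3) + a(12, 9)*54 = 3 + (-5 + 5*9)*54 = 3 + (-5 + 45)*54 = 3 + 40*54 = 3 + 2160 = 2163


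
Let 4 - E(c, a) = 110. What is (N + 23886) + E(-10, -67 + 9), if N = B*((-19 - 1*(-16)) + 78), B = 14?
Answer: 24830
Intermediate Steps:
E(c, a) = -106 (E(c, a) = 4 - 1*110 = 4 - 110 = -106)
N = 1050 (N = 14*((-19 - 1*(-16)) + 78) = 14*((-19 + 16) + 78) = 14*(-3 + 78) = 14*75 = 1050)
(N + 23886) + E(-10, -67 + 9) = (1050 + 23886) - 106 = 24936 - 106 = 24830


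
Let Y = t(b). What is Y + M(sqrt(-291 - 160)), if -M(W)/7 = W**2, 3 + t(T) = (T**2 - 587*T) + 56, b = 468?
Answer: -52482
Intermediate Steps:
t(T) = 53 + T**2 - 587*T (t(T) = -3 + ((T**2 - 587*T) + 56) = -3 + (56 + T**2 - 587*T) = 53 + T**2 - 587*T)
M(W) = -7*W**2
Y = -55639 (Y = 53 + 468**2 - 587*468 = 53 + 219024 - 274716 = -55639)
Y + M(sqrt(-291 - 160)) = -55639 - 7*(sqrt(-291 - 160))**2 = -55639 - 7*(sqrt(-451))**2 = -55639 - 7*(I*sqrt(451))**2 = -55639 - 7*(-451) = -55639 + 3157 = -52482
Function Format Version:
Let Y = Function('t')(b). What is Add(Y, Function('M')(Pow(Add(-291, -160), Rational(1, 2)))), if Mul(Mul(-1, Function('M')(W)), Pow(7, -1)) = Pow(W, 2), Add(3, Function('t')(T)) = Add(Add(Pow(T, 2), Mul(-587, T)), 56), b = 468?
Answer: -52482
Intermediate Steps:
Function('t')(T) = Add(53, Pow(T, 2), Mul(-587, T)) (Function('t')(T) = Add(-3, Add(Add(Pow(T, 2), Mul(-587, T)), 56)) = Add(-3, Add(56, Pow(T, 2), Mul(-587, T))) = Add(53, Pow(T, 2), Mul(-587, T)))
Function('M')(W) = Mul(-7, Pow(W, 2))
Y = -55639 (Y = Add(53, Pow(468, 2), Mul(-587, 468)) = Add(53, 219024, -274716) = -55639)
Add(Y, Function('M')(Pow(Add(-291, -160), Rational(1, 2)))) = Add(-55639, Mul(-7, Pow(Pow(Add(-291, -160), Rational(1, 2)), 2))) = Add(-55639, Mul(-7, Pow(Pow(-451, Rational(1, 2)), 2))) = Add(-55639, Mul(-7, Pow(Mul(I, Pow(451, Rational(1, 2))), 2))) = Add(-55639, Mul(-7, -451)) = Add(-55639, 3157) = -52482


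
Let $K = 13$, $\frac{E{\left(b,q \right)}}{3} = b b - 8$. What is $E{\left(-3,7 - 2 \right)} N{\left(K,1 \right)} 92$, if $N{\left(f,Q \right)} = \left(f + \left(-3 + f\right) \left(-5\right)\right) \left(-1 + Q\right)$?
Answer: $0$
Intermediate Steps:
$E{\left(b,q \right)} = -24 + 3 b^{2}$ ($E{\left(b,q \right)} = 3 \left(b b - 8\right) = 3 \left(b^{2} - 8\right) = 3 \left(-8 + b^{2}\right) = -24 + 3 b^{2}$)
$N{\left(f,Q \right)} = \left(-1 + Q\right) \left(15 - 4 f\right)$ ($N{\left(f,Q \right)} = \left(f - \left(-15 + 5 f\right)\right) \left(-1 + Q\right) = \left(15 - 4 f\right) \left(-1 + Q\right) = \left(-1 + Q\right) \left(15 - 4 f\right)$)
$E{\left(-3,7 - 2 \right)} N{\left(K,1 \right)} 92 = \left(-24 + 3 \left(-3\right)^{2}\right) \left(-15 + 4 \cdot 13 + 15 \cdot 1 - 4 \cdot 13\right) 92 = \left(-24 + 3 \cdot 9\right) \left(-15 + 52 + 15 - 52\right) 92 = \left(-24 + 27\right) 0 \cdot 92 = 3 \cdot 0 \cdot 92 = 0 \cdot 92 = 0$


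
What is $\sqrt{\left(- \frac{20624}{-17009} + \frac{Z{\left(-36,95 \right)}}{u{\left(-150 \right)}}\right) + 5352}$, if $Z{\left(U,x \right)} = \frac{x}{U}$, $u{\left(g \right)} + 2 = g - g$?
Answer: $\frac{\sqrt{223070207389822}}{204108} \approx 73.175$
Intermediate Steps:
$u{\left(g \right)} = -2$ ($u{\left(g \right)} = -2 + \left(g - g\right) = -2 + 0 = -2$)
$\sqrt{\left(- \frac{20624}{-17009} + \frac{Z{\left(-36,95 \right)}}{u{\left(-150 \right)}}\right) + 5352} = \sqrt{\left(- \frac{20624}{-17009} + \frac{95 \frac{1}{-36}}{-2}\right) + 5352} = \sqrt{\left(\left(-20624\right) \left(- \frac{1}{17009}\right) + 95 \left(- \frac{1}{36}\right) \left(- \frac{1}{2}\right)\right) + 5352} = \sqrt{\left(\frac{20624}{17009} - - \frac{95}{72}\right) + 5352} = \sqrt{\left(\frac{20624}{17009} + \frac{95}{72}\right) + 5352} = \sqrt{\frac{3100783}{1224648} + 5352} = \sqrt{\frac{6557416879}{1224648}} = \frac{\sqrt{223070207389822}}{204108}$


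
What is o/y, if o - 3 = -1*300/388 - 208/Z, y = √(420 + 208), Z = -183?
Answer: 29852*√157/2786907 ≈ 0.13421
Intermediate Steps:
y = 2*√157 (y = √628 = 2*√157 ≈ 25.060)
o = 59704/17751 (o = 3 + (-1*300/388 - 208/(-183)) = 3 + (-300*1/388 - 208*(-1/183)) = 3 + (-75/97 + 208/183) = 3 + 6451/17751 = 59704/17751 ≈ 3.3634)
o/y = 59704/(17751*((2*√157))) = 59704*(√157/314)/17751 = 29852*√157/2786907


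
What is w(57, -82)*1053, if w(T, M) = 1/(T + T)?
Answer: 351/38 ≈ 9.2368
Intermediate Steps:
w(T, M) = 1/(2*T)
w(57, -82)*1053 = ((1/2)/57)*1053 = ((1/2)*(1/57))*1053 = (1/114)*1053 = 351/38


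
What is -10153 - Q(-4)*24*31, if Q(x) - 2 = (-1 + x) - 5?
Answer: -4201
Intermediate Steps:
Q(x) = -4 + x (Q(x) = 2 + ((-1 + x) - 5) = 2 + (-6 + x) = -4 + x)
-10153 - Q(-4)*24*31 = -10153 - (-4 - 4)*24*31 = -10153 - (-8*24)*31 = -10153 - (-192)*31 = -10153 - 1*(-5952) = -10153 + 5952 = -4201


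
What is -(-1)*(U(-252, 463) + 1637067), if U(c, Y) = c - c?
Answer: 1637067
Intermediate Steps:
U(c, Y) = 0
-(-1)*(U(-252, 463) + 1637067) = -(-1)*(0 + 1637067) = -(-1)*1637067 = -1*(-1637067) = 1637067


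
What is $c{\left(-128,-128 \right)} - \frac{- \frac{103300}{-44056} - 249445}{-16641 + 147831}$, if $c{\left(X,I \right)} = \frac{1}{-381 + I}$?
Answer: $\frac{93130801899}{49031177996} \approx 1.8994$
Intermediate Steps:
$c{\left(-128,-128 \right)} - \frac{- \frac{103300}{-44056} - 249445}{-16641 + 147831} = \frac{1}{-381 - 128} - \frac{- \frac{103300}{-44056} - 249445}{-16641 + 147831} = \frac{1}{-509} - \frac{\left(-103300\right) \left(- \frac{1}{44056}\right) - 249445}{131190} = - \frac{1}{509} - \left(\frac{25825}{11014} - 249445\right) \frac{1}{131190} = - \frac{1}{509} - \left(- \frac{2747361405}{11014}\right) \frac{1}{131190} = - \frac{1}{509} - - \frac{183157427}{96328444} = - \frac{1}{509} + \frac{183157427}{96328444} = \frac{93130801899}{49031177996}$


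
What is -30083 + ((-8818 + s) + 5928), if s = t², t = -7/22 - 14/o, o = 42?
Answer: -143628539/4356 ≈ -32973.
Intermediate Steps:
t = -43/66 (t = -7/22 - 14/42 = -7*1/22 - 14*1/42 = -7/22 - ⅓ = -43/66 ≈ -0.65152)
s = 1849/4356 (s = (-43/66)² = 1849/4356 ≈ 0.42447)
-30083 + ((-8818 + s) + 5928) = -30083 + ((-8818 + 1849/4356) + 5928) = -30083 + (-38409359/4356 + 5928) = -30083 - 12586991/4356 = -143628539/4356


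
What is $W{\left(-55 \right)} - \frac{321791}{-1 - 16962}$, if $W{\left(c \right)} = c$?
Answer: $- \frac{611174}{16963} \approx -36.03$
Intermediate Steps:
$W{\left(-55 \right)} - \frac{321791}{-1 - 16962} = -55 - \frac{321791}{-1 - 16962} = -55 - \frac{321791}{-16963} = -55 - - \frac{321791}{16963} = -55 + \frac{321791}{16963} = - \frac{611174}{16963}$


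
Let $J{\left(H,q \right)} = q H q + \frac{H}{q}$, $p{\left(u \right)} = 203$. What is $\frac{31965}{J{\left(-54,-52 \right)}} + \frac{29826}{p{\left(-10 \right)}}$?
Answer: $\frac{37687462348}{256888989} \approx 146.71$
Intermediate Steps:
$J{\left(H,q \right)} = \frac{H}{q} + H q^{2}$ ($J{\left(H,q \right)} = H q q + \frac{H}{q} = H q^{2} + \frac{H}{q} = \frac{H}{q} + H q^{2}$)
$\frac{31965}{J{\left(-54,-52 \right)}} + \frac{29826}{p{\left(-10 \right)}} = \frac{31965}{\left(-54\right) \frac{1}{-52} \left(1 + \left(-52\right)^{3}\right)} + \frac{29826}{203} = \frac{31965}{\left(-54\right) \left(- \frac{1}{52}\right) \left(1 - 140608\right)} + 29826 \cdot \frac{1}{203} = \frac{31965}{\left(-54\right) \left(- \frac{1}{52}\right) \left(-140607\right)} + \frac{29826}{203} = \frac{31965}{- \frac{3796389}{26}} + \frac{29826}{203} = 31965 \left(- \frac{26}{3796389}\right) + \frac{29826}{203} = - \frac{277030}{1265463} + \frac{29826}{203} = \frac{37687462348}{256888989}$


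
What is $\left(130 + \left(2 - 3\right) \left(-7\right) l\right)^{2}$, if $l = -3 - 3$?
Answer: $7744$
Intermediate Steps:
$l = -6$ ($l = -3 - 3 = -6$)
$\left(130 + \left(2 - 3\right) \left(-7\right) l\right)^{2} = \left(130 + \left(2 - 3\right) \left(-7\right) \left(-6\right)\right)^{2} = \left(130 + \left(-1\right) \left(-7\right) \left(-6\right)\right)^{2} = \left(130 + 7 \left(-6\right)\right)^{2} = \left(130 - 42\right)^{2} = 88^{2} = 7744$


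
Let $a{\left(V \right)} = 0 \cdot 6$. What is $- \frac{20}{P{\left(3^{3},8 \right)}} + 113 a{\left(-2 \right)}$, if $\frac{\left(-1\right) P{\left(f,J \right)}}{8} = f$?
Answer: $\frac{5}{54} \approx 0.092593$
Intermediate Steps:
$P{\left(f,J \right)} = - 8 f$
$a{\left(V \right)} = 0$
$- \frac{20}{P{\left(3^{3},8 \right)}} + 113 a{\left(-2 \right)} = - \frac{20}{\left(-8\right) 3^{3}} + 113 \cdot 0 = - \frac{20}{\left(-8\right) 27} + 0 = - \frac{20}{-216} + 0 = \left(-20\right) \left(- \frac{1}{216}\right) + 0 = \frac{5}{54} + 0 = \frac{5}{54}$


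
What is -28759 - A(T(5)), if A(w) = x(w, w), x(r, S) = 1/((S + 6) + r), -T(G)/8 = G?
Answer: -2128165/74 ≈ -28759.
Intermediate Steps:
T(G) = -8*G
x(r, S) = 1/(6 + S + r) (x(r, S) = 1/((6 + S) + r) = 1/(6 + S + r))
A(w) = 1/(6 + 2*w) (A(w) = 1/(6 + w + w) = 1/(6 + 2*w))
-28759 - A(T(5)) = -28759 - 1/(2*(3 - 8*5)) = -28759 - 1/(2*(3 - 40)) = -28759 - 1/(2*(-37)) = -28759 - (-1)/(2*37) = -28759 - 1*(-1/74) = -28759 + 1/74 = -2128165/74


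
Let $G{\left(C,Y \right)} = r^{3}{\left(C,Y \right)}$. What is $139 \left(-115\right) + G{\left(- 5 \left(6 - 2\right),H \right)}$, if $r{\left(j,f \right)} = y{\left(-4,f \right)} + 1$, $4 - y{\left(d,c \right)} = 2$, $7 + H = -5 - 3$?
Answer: $-15958$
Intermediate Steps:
$H = -15$ ($H = -7 - 8 = -15$)
$y{\left(d,c \right)} = 2$ ($y{\left(d,c \right)} = 4 - 2 = 2$)
$r{\left(j,f \right)} = 3$ ($r{\left(j,f \right)} = 2 + 1 = 3$)
$G{\left(C,Y \right)} = 27$ ($G{\left(C,Y \right)} = 3^{3} = 27$)
$139 \left(-115\right) + G{\left(- 5 \left(6 - 2\right),H \right)} = 139 \left(-115\right) + 27 = -15985 + 27 = -15958$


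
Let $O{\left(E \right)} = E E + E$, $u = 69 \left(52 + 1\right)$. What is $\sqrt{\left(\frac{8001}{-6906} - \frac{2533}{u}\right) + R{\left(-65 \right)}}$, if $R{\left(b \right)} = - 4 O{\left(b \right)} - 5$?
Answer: $\frac{i \sqrt{1179757255335149010}}{8418414} \approx 129.02 i$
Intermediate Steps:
$u = 3657$ ($u = 69 \cdot 53 = 3657$)
$O{\left(E \right)} = E + E^{2}$ ($O{\left(E \right)} = E^{2} + E = E + E^{2}$)
$R{\left(b \right)} = -5 - 4 b \left(1 + b\right)$ ($R{\left(b \right)} = - 4 b \left(1 + b\right) - 5 = -5 - 4 b \left(1 + b\right)$)
$\sqrt{\left(\frac{8001}{-6906} - \frac{2533}{u}\right) + R{\left(-65 \right)}} = \sqrt{\left(\frac{8001}{-6906} - \frac{2533}{3657}\right) - \left(5 - 260 \left(1 - 65\right)\right)} = \sqrt{\left(8001 \left(- \frac{1}{6906}\right) - \frac{2533}{3657}\right) - \left(5 - -16640\right)} = \sqrt{\left(- \frac{2667}{2302} - \frac{2533}{3657}\right) - 16645} = \sqrt{- \frac{15584185}{8418414} - 16645} = \sqrt{- \frac{140140085215}{8418414}} = \frac{i \sqrt{1179757255335149010}}{8418414}$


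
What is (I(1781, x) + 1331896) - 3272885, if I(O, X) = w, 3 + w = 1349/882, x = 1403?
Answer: -1711953595/882 ≈ -1.9410e+6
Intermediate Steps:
w = -1297/882 (w = -3 + 1349/882 = -1297/882 ≈ -1.4705)
I(O, X) = -1297/882
(I(1781, x) + 1331896) - 3272885 = (-1297/882 + 1331896) - 3272885 = 1174730975/882 - 3272885 = -1711953595/882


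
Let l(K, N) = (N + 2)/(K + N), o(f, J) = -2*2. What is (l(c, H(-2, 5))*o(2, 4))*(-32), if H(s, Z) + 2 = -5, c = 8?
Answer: -640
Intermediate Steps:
o(f, J) = -4
H(s, Z) = -7 (H(s, Z) = -2 - 5 = -7)
l(K, N) = (2 + N)/(K + N)
(l(c, H(-2, 5))*o(2, 4))*(-32) = (((2 - 7)/(8 - 7))*(-4))*(-32) = ((-5/1)*(-4))*(-32) = ((1*(-5))*(-4))*(-32) = -5*(-4)*(-32) = 20*(-32) = -640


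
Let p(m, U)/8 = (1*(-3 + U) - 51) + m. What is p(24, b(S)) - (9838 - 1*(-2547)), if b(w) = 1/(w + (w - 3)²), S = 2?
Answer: -37867/3 ≈ -12622.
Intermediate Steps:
b(w) = 1/(w + (-3 + w)²)
p(m, U) = -432 + 8*U + 8*m (p(m, U) = 8*((1*(-3 + U) - 51) + m) = 8*(((-3 + U) - 51) + m) = 8*((-54 + U) + m) = 8*(-54 + U + m) = -432 + 8*U + 8*m)
p(24, b(S)) - (9838 - 1*(-2547)) = (-432 + 8/(2 + (-3 + 2)²) + 8*24) - (9838 - 1*(-2547)) = (-432 + 8/(2 + (-1)²) + 192) - (9838 + 2547) = (-432 + 8/(2 + 1) + 192) - 1*12385 = (-432 + 8/3 + 192) - 12385 = -712/3 - 12385 = -37867/3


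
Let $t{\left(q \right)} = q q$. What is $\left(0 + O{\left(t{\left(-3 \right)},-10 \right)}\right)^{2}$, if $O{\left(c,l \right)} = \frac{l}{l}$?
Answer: $1$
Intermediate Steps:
$t{\left(q \right)} = q^{2}$
$O{\left(c,l \right)} = 1$
$\left(0 + O{\left(t{\left(-3 \right)},-10 \right)}\right)^{2} = \left(0 + 1\right)^{2} = 1^{2} = 1$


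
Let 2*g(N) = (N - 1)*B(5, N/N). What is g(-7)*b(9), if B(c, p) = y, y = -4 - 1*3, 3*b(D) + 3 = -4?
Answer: -196/3 ≈ -65.333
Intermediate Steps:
b(D) = -7/3 (b(D) = -1 + (⅓)*(-4) = -1 - 4/3 = -7/3)
y = -7 (y = -4 - 3 = -7)
B(c, p) = -7
g(N) = 7/2 - 7*N/2 (g(N) = ((N - 1)*(-7))/2 = ((-1 + N)*(-7))/2 = (7 - 7*N)/2 = 7/2 - 7*N/2)
g(-7)*b(9) = (7/2 - 7/2*(-7))*(-7/3) = (7/2 + 49/2)*(-7/3) = 28*(-7/3) = -196/3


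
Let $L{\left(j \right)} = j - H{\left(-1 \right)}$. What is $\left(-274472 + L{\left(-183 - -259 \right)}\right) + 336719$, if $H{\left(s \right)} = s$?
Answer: $62324$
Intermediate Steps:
$L{\left(j \right)} = 1 + j$ ($L{\left(j \right)} = j - -1 = j + 1 = 1 + j$)
$\left(-274472 + L{\left(-183 - -259 \right)}\right) + 336719 = \left(-274472 + \left(1 - -76\right)\right) + 336719 = \left(-274472 + \left(1 + \left(-183 + 259\right)\right)\right) + 336719 = \left(-274472 + \left(1 + 76\right)\right) + 336719 = \left(-274472 + 77\right) + 336719 = -274395 + 336719 = 62324$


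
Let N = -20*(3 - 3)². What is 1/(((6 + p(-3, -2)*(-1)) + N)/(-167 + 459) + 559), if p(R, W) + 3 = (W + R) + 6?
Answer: 73/40809 ≈ 0.0017888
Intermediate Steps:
p(R, W) = 3 + R + W (p(R, W) = -3 + ((W + R) + 6) = -3 + ((R + W) + 6) = -3 + (6 + R + W) = 3 + R + W)
N = 0 (N = -20*0² = -20*0 = 0)
1/(((6 + p(-3, -2)*(-1)) + N)/(-167 + 459) + 559) = 1/(((6 + (3 - 3 - 2)*(-1)) + 0)/(-167 + 459) + 559) = 1/(((6 - 2*(-1)) + 0)/292 + 559) = 1/(((6 + 2) + 0)*(1/292) + 559) = 1/((8 + 0)*(1/292) + 559) = 1/(8*(1/292) + 559) = 1/(2/73 + 559) = 1/(40809/73) = 73/40809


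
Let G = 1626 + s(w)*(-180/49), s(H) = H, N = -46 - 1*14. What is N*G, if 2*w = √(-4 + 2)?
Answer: -97560 + 5400*I*√2/49 ≈ -97560.0 + 155.85*I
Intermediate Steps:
w = I*√2/2 (w = √(-4 + 2)/2 = √(-2)/2 = (I*√2)/2 = I*√2/2 ≈ 0.70711*I)
N = -60 (N = -46 - 14 = -60)
G = 1626 - 90*I*√2/49 (G = 1626 + (I*√2/2)*(-180/49) = 1626 - 90*I*√2/49 ≈ 1626.0 - 2.5975*I)
N*G = -60*(1626 - 90*I*√2/49) = -97560 + 5400*I*√2/49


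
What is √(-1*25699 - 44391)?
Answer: I*√70090 ≈ 264.75*I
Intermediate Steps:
√(-1*25699 - 44391) = √(-25699 - 44391) = √(-70090) = I*√70090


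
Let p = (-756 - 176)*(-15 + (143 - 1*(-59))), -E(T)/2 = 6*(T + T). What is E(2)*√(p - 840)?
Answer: -96*I*√43781 ≈ -20087.0*I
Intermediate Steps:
E(T) = -24*T (E(T) = -12*(T + T) = -12*2*T = -24*T)
p = -174284 (p = -932*(-15 + (143 + 59)) = -932*(-15 + 202) = -932*187 = -174284)
E(2)*√(p - 840) = (-24*2)*√(-174284 - 840) = -96*I*√43781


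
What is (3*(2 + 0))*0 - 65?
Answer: -65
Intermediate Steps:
(3*(2 + 0))*0 - 65 = (3*2)*0 - 65 = 6*0 - 65 = 0 - 65 = -65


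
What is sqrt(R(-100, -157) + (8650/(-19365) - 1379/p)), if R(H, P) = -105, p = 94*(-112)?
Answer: I*sqrt(223338602748138)/1456248 ≈ 10.262*I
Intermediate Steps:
p = -10528
sqrt(R(-100, -157) + (8650/(-19365) - 1379/p)) = sqrt(-105 + (8650/(-19365) - 1379/(-10528))) = sqrt(-105 + (8650*(-1/19365) - 1379*(-1/10528))) = sqrt(-105 + (-1730/3873 + 197/1504)) = sqrt(-105 - 1838939/5824992) = sqrt(-613463099/5824992) = I*sqrt(223338602748138)/1456248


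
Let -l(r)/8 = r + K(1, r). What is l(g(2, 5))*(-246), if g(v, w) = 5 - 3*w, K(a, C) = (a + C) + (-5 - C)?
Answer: -27552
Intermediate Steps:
K(a, C) = -5 + a (K(a, C) = (C + a) + (-5 - C) = -5 + a)
l(r) = 32 - 8*r (l(r) = -8*(r + (-5 + 1)) = -8*(r - 4) = -8*(-4 + r) = 32 - 8*r)
l(g(2, 5))*(-246) = (32 - 8*(5 - 3*5))*(-246) = (32 - 8*(5 - 15))*(-246) = (32 - 8*(-10))*(-246) = (32 + 80)*(-246) = 112*(-246) = -27552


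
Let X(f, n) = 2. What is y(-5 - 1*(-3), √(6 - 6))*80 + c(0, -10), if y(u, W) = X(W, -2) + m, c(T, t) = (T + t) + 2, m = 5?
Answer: 552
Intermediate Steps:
c(T, t) = 2 + T + t
y(u, W) = 7 (y(u, W) = 2 + 5 = 7)
y(-5 - 1*(-3), √(6 - 6))*80 + c(0, -10) = 7*80 + (2 + 0 - 10) = 560 - 8 = 552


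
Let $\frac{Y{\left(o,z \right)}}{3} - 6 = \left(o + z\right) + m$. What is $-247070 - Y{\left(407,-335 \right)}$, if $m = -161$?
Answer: $-246821$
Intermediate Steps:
$Y{\left(o,z \right)} = -465 + 3 o + 3 z$ ($Y{\left(o,z \right)} = 18 + 3 \left(\left(o + z\right) - 161\right) = 18 + 3 \left(-161 + o + z\right) = 18 + \left(-483 + 3 o + 3 z\right) = -465 + 3 o + 3 z$)
$-247070 - Y{\left(407,-335 \right)} = -247070 - \left(-465 + 3 \cdot 407 + 3 \left(-335\right)\right) = -247070 - \left(-465 + 1221 - 1005\right) = -247070 - -249 = -247070 + 249 = -246821$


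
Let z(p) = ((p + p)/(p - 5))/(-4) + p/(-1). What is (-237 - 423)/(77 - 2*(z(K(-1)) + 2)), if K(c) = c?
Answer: -3960/427 ≈ -9.2740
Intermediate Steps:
z(p) = -p - p/(2*(-5 + p)) (z(p) = ((2*p)/(-5 + p))*(-1/4) + p*(-1) = (2*p/(-5 + p))*(-1/4) - p = -p/(2*(-5 + p)) - p = -p - p/(2*(-5 + p)))
(-237 - 423)/(77 - 2*(z(K(-1)) + 2)) = (-237 - 423)/(77 - 2*((1/2)*(-1)*(9 - 2*(-1))/(-5 - 1) + 2)) = -660/(77 - 2*((1/2)*(-1)*(9 + 2)/(-6) + 2)) = -660/(77 - 2*((1/2)*(-1)*(-1/6)*11 + 2)) = -660/(77 - 2*(11/12 + 2)) = -660/(77 - 2*35/12) = -660/(77 - 35/6) = -660/427/6 = -660*6/427 = -3960/427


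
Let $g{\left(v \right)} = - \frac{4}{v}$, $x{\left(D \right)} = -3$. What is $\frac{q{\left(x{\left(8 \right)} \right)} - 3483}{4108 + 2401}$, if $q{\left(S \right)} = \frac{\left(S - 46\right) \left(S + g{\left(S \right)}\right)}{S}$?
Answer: $- \frac{31592}{58581} \approx -0.53929$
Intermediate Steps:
$q{\left(S \right)} = \frac{\left(-46 + S\right) \left(S - \frac{4}{S}\right)}{S}$ ($q{\left(S \right)} = \frac{\left(S - 46\right) \left(S - \frac{4}{S}\right)}{S} = \frac{\left(-46 + S\right) \left(S - \frac{4}{S}\right)}{S}$)
$\frac{q{\left(x{\left(8 \right)} \right)} - 3483}{4108 + 2401} = \frac{\left(-46 - 3 - \frac{4}{-3} + \frac{184}{9}\right) - 3483}{4108 + 2401} = \frac{\left(-46 - 3 - - \frac{4}{3} + 184 \cdot \frac{1}{9}\right) - 3483}{6509} = \left(\left(-46 - 3 + \frac{4}{3} + \frac{184}{9}\right) - 3483\right) \frac{1}{6509} = \left(- \frac{245}{9} - 3483\right) \frac{1}{6509} = \left(- \frac{31592}{9}\right) \frac{1}{6509} = - \frac{31592}{58581}$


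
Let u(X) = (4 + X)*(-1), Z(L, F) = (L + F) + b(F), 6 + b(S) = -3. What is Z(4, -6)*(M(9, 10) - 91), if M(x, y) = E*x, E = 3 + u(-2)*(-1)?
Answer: 506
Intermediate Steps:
b(S) = -9 (b(S) = -6 - 3 = -9)
Z(L, F) = -9 + F + L (Z(L, F) = (L + F) - 9 = (F + L) - 9 = -9 + F + L)
u(X) = -4 - X
E = 5 (E = 3 + (-4 - 1*(-2))*(-1) = 3 + (-4 + 2)*(-1) = 3 - 2*(-1) = 3 + 2 = 5)
M(x, y) = 5*x
Z(4, -6)*(M(9, 10) - 91) = (-9 - 6 + 4)*(5*9 - 91) = -11*(45 - 91) = -11*(-46) = 506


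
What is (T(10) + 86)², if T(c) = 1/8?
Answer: 474721/64 ≈ 7417.5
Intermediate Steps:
T(c) = ⅛
(T(10) + 86)² = (⅛ + 86)² = (689/8)² = 474721/64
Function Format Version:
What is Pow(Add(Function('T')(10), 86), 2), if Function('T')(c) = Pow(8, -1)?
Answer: Rational(474721, 64) ≈ 7417.5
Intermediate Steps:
Function('T')(c) = Rational(1, 8)
Pow(Add(Function('T')(10), 86), 2) = Pow(Add(Rational(1, 8), 86), 2) = Pow(Rational(689, 8), 2) = Rational(474721, 64)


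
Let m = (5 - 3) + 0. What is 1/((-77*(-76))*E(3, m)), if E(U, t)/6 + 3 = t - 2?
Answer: -1/105336 ≈ -9.4934e-6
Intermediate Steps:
m = 2 (m = 2 + 0 = 2)
E(U, t) = -30 + 6*t (E(U, t) = -18 + 6*(t - 2) = -18 + 6*(-2 + t) = -18 + (-12 + 6*t) = -30 + 6*t)
1/((-77*(-76))*E(3, m)) = 1/((-77*(-76))*(-30 + 6*2)) = 1/(5852*(-30 + 12)) = 1/(5852*(-18)) = 1/(-105336) = -1/105336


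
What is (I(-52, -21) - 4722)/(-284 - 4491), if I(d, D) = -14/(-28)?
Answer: 9443/9550 ≈ 0.98880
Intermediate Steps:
I(d, D) = ½ (I(d, D) = -14*(-1/28) = ½)
(I(-52, -21) - 4722)/(-284 - 4491) = (½ - 4722)/(-284 - 4491) = -9443/2/(-4775) = -9443/2*(-1/4775) = 9443/9550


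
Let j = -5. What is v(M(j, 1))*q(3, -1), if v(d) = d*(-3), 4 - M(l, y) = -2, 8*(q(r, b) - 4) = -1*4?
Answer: -63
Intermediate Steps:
q(r, b) = 7/2 (q(r, b) = 4 + (-1*4)/8 = 4 + (⅛)*(-4) = 4 - ½ = 7/2)
M(l, y) = 6 (M(l, y) = 4 - 1*(-2) = 4 + 2 = 6)
v(d) = -3*d
v(M(j, 1))*q(3, -1) = -3*6*(7/2) = -18*7/2 = -63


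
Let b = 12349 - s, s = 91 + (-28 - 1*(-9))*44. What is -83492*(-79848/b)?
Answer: 3333334608/6547 ≈ 5.0914e+5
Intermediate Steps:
s = -745 (s = 91 + (-28 + 9)*44 = 91 - 19*44 = 91 - 836 = -745)
b = 13094 (b = 12349 - 1*(-745) = 12349 + 745 = 13094)
-83492*(-79848/b) = -83492/(13094/(-79848)) = -83492/(13094*(-1/79848)) = -83492/(-6547/39924) = -83492*(-39924/6547) = 3333334608/6547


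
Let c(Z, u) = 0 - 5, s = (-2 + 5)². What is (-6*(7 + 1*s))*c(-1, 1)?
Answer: 480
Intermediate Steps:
s = 9 (s = 3² = 9)
c(Z, u) = -5
(-6*(7 + 1*s))*c(-1, 1) = -6*(7 + 1*9)*(-5) = -6*(7 + 9)*(-5) = -6*16*(-5) = -96*(-5) = 480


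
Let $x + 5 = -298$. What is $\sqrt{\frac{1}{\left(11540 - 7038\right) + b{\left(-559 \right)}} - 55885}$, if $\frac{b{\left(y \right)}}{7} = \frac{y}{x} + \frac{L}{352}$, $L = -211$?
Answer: $\frac{i \sqrt{12934725710403956994373}}{481095157} \approx 236.4 i$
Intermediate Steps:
$x = -303$ ($x = -5 - 298 = -303$)
$b{\left(y \right)} = - \frac{1477}{352} - \frac{7 y}{303}$ ($b{\left(y \right)} = 7 \left(\frac{y}{-303} - \frac{211}{352}\right) = 7 \left(y \left(- \frac{1}{303}\right) - \frac{211}{352}\right) = 7 \left(- \frac{y}{303} - \frac{211}{352}\right) = 7 \left(- \frac{211}{352} - \frac{y}{303}\right) = - \frac{1477}{352} - \frac{7 y}{303}$)
$\sqrt{\frac{1}{\left(11540 - 7038\right) + b{\left(-559 \right)}} - 55885} = \sqrt{\frac{1}{\left(11540 - 7038\right) - - \frac{929845}{106656}} - 55885} = \sqrt{\frac{1}{\left(11540 - 7038\right) + \left(- \frac{1477}{352} + \frac{3913}{303}\right)} - 55885} = \sqrt{\frac{1}{4502 + \frac{929845}{106656}} - 55885} = \sqrt{\frac{1}{\frac{481095157}{106656}} - 55885} = \sqrt{\frac{106656}{481095157} - 55885} = \sqrt{- \frac{26886002742289}{481095157}} = \frac{i \sqrt{12934725710403956994373}}{481095157}$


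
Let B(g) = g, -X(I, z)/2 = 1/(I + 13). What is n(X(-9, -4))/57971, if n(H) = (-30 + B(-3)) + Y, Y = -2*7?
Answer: -47/57971 ≈ -0.00081075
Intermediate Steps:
X(I, z) = -2/(13 + I) (X(I, z) = -2/(I + 13) = -2/(13 + I))
Y = -14
n(H) = -47 (n(H) = (-30 - 3) - 14 = -33 - 14 = -47)
n(X(-9, -4))/57971 = -47/57971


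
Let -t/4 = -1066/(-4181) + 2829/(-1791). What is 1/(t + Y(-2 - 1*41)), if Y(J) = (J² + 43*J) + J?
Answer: -2496057/94105327 ≈ -0.026524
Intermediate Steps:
t = 13225124/2496057 (t = -4*(-1066/(-4181) + 2829/(-1791)) = -4*(-1066*(-1/4181) + 2829*(-1/1791)) = -4*(1066/4181 - 943/597) = -4*(-3306281/2496057) = 13225124/2496057 ≈ 5.2984)
Y(J) = J² + 44*J
1/(t + Y(-2 - 1*41)) = 1/(13225124/2496057 + (-2 - 1*41)*(44 + (-2 - 1*41))) = 1/(13225124/2496057 + (-2 - 41)*(44 + (-2 - 41))) = 1/(13225124/2496057 - 43*(44 - 43)) = 1/(13225124/2496057 - 43*1) = 1/(13225124/2496057 - 43) = 1/(-94105327/2496057) = -2496057/94105327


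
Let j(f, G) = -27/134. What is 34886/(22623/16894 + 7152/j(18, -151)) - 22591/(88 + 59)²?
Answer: -33790950162013/16659569857959 ≈ -2.0283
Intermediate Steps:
j(f, G) = -27/134 (j(f, G) = -27*1/134 = -27/134)
34886/(22623/16894 + 7152/j(18, -151)) - 22591/(88 + 59)² = 34886/(22623/16894 + 7152/(-27/134)) - 22591/(88 + 59)² = 34886/(22623*(1/16894) + 7152*(-134/27)) - 22591/(147²) = 34886/(22623/16894 - 319456/9) - 22591/21609 = 34886/(-5396686057/152046) - 22591*1/21609 = 34886*(-152046/5396686057) - 22591/21609 = -5304276756/5396686057 - 22591/21609 = -33790950162013/16659569857959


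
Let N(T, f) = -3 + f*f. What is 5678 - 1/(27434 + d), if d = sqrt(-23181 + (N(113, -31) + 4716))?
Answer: 4273500470680/752641863 + I*sqrt(17507)/752641863 ≈ 5678.0 + 1.758e-7*I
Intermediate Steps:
N(T, f) = -3 + f**2
d = I*sqrt(17507) (d = sqrt(-23181 + ((-3 + (-31)**2) + 4716)) = sqrt(-23181 + ((-3 + 961) + 4716)) = sqrt(-23181 + (958 + 4716)) = sqrt(-23181 + 5674) = sqrt(-17507) = I*sqrt(17507) ≈ 132.31*I)
5678 - 1/(27434 + d) = 5678 - 1/(27434 + I*sqrt(17507))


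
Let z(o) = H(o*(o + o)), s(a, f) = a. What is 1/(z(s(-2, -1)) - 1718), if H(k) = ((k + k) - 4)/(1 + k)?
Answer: -3/5150 ≈ -0.00058252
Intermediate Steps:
H(k) = (-4 + 2*k)/(1 + k) (H(k) = (2*k - 4)/(1 + k) = (-4 + 2*k)/(1 + k))
z(o) = 2*(-2 + 2*o²)/(1 + 2*o²) (z(o) = 2*(-2 + o*(o + o))/(1 + o*(o + o)) = 2*(-2 + o*(2*o))/(1 + o*(2*o)) = 2*(-2 + 2*o²)/(1 + 2*o²))
1/(z(s(-2, -1)) - 1718) = 1/(4*(-1 + (-2)²)/(1 + 2*(-2)²) - 1718) = 1/(4*(-1 + 4)/(1 + 2*4) - 1718) = 1/(4*3/(1 + 8) - 1718) = 1/(4*3/9 - 1718) = 1/(4*(⅑)*3 - 1718) = 1/(4/3 - 1718) = 1/(-5150/3) = -3/5150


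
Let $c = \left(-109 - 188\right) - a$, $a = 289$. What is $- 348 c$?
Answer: $203928$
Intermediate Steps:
$c = -586$ ($c = \left(-109 - 188\right) - 289 = -297 - 289 = -586$)
$- 348 c = \left(-348\right) \left(-586\right) = 203928$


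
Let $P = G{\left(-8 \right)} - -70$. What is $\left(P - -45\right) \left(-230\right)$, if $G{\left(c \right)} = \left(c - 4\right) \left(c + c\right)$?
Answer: $-70610$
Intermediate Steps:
$G{\left(c \right)} = 2 c \left(-4 + c\right)$ ($G{\left(c \right)} = \left(-4 + c\right) 2 c = 2 c \left(-4 + c\right)$)
$P = 262$ ($P = 2 \left(-8\right) \left(-4 - 8\right) - -70 = 2 \left(-8\right) \left(-12\right) + 70 = 192 + 70 = 262$)
$\left(P - -45\right) \left(-230\right) = \left(262 - -45\right) \left(-230\right) = \left(262 + \left(54 - 9\right)\right) \left(-230\right) = \left(262 + 45\right) \left(-230\right) = 307 \left(-230\right) = -70610$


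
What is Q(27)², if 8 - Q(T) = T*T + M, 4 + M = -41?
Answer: 456976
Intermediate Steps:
M = -45 (M = -4 - 41 = -45)
Q(T) = 53 - T² (Q(T) = 8 - (T*T - 45) = 8 - (T² - 45) = 8 - (-45 + T²) = 8 + (45 - T²) = 53 - T²)
Q(27)² = (53 - 1*27²)² = (53 - 1*729)² = (53 - 729)² = (-676)² = 456976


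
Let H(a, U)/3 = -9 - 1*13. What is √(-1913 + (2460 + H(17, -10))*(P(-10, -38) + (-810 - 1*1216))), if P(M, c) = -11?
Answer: I*√4878491 ≈ 2208.7*I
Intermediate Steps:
H(a, U) = -66 (H(a, U) = 3*(-9 - 1*13) = 3*(-9 - 13) = 3*(-22) = -66)
√(-1913 + (2460 + H(17, -10))*(P(-10, -38) + (-810 - 1*1216))) = √(-1913 + (2460 - 66)*(-11 + (-810 - 1*1216))) = √(-1913 + 2394*(-11 + (-810 - 1216))) = √(-1913 + 2394*(-11 - 2026)) = √(-1913 + 2394*(-2037)) = √(-1913 - 4876578) = √(-4878491) = I*√4878491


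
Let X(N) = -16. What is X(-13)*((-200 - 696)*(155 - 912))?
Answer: -10852352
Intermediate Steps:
X(-13)*((-200 - 696)*(155 - 912)) = -16*(-200 - 696)*(155 - 912) = -(-14336)*(-757) = -16*678272 = -10852352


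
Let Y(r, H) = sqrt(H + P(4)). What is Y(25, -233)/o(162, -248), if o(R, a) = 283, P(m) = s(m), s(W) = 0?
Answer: I*sqrt(233)/283 ≈ 0.053938*I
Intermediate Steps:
P(m) = 0
Y(r, H) = sqrt(H) (Y(r, H) = sqrt(H + 0) = sqrt(H))
Y(25, -233)/o(162, -248) = sqrt(-233)/283 = (I*sqrt(233))*(1/283) = I*sqrt(233)/283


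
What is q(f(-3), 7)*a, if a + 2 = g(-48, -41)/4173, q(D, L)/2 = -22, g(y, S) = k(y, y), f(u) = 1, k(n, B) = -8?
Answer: 367576/4173 ≈ 88.084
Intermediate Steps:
g(y, S) = -8
q(D, L) = -44 (q(D, L) = 2*(-22) = -44)
a = -8354/4173 (a = -2 - 8/4173 = -8354/4173 ≈ -2.0019)
q(f(-3), 7)*a = -44*(-8354/4173) = 367576/4173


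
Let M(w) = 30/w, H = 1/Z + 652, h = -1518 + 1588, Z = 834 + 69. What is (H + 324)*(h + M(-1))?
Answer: 35253160/903 ≈ 39040.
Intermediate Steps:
Z = 903
h = 70
H = 588757/903 (H = 1/903 + 652 = 588757/903 ≈ 652.00)
(H + 324)*(h + M(-1)) = (588757/903 + 324)*(70 + 30/(-1)) = 881329*(70 + 30*(-1))/903 = 881329*(70 - 30)/903 = (881329/903)*40 = 35253160/903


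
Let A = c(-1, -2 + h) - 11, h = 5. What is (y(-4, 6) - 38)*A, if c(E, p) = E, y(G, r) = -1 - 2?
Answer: 492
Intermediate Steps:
y(G, r) = -3
A = -12 (A = -1 - 11 = -12)
(y(-4, 6) - 38)*A = (-3 - 38)*(-12) = -41*(-12) = 492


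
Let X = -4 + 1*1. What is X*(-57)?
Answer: 171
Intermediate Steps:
X = -3 (X = -4 + 1 = -3)
X*(-57) = -3*(-57) = 171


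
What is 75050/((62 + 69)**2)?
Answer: 75050/17161 ≈ 4.3733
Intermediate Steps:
75050/((62 + 69)**2) = 75050/(131**2) = 75050/17161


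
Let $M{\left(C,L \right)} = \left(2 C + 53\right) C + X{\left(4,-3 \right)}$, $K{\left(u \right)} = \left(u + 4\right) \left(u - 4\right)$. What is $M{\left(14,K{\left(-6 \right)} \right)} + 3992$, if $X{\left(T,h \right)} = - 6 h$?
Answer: $5144$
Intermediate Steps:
$K{\left(u \right)} = \left(-4 + u\right) \left(4 + u\right)$ ($K{\left(u \right)} = \left(4 + u\right) \left(-4 + u\right) = \left(-4 + u\right) \left(4 + u\right)$)
$M{\left(C,L \right)} = 18 + C \left(53 + 2 C\right)$ ($M{\left(C,L \right)} = \left(2 C + 53\right) C - -18 = \left(53 + 2 C\right) C + 18 = C \left(53 + 2 C\right) + 18 = 18 + C \left(53 + 2 C\right)$)
$M{\left(14,K{\left(-6 \right)} \right)} + 3992 = \left(18 + 2 \cdot 14^{2} + 53 \cdot 14\right) + 3992 = \left(18 + 2 \cdot 196 + 742\right) + 3992 = \left(18 + 392 + 742\right) + 3992 = 1152 + 3992 = 5144$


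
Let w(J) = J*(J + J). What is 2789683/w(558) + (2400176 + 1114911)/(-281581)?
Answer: -1403421368513/175348372968 ≈ -8.0036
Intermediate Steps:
w(J) = 2*J² (w(J) = J*(2*J) = 2*J²)
2789683/w(558) + (2400176 + 1114911)/(-281581) = 2789683/((2*558²)) + (2400176 + 1114911)/(-281581) = 2789683/((2*311364)) + 3515087*(-1/281581) = 2789683/622728 - 3515087/281581 = -1403421368513/175348372968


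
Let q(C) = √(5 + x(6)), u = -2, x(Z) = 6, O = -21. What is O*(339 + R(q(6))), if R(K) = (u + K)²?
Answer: -7434 + 84*√11 ≈ -7155.4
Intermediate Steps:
q(C) = √11 (q(C) = √(5 + 6) = √11)
R(K) = (-2 + K)²
O*(339 + R(q(6))) = -21*(339 + (-2 + √11)²) = -7119 - 21*(-2 + √11)²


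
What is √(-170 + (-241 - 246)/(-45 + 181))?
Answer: 3*I*√89182/68 ≈ 13.175*I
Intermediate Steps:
√(-170 + (-241 - 246)/(-45 + 181)) = √(-170 - 487/136) = √(-23607/136) = 3*I*√89182/68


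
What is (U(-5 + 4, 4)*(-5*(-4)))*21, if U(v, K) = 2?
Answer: 840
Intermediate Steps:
(U(-5 + 4, 4)*(-5*(-4)))*21 = (2*(-5*(-4)))*21 = (2*20)*21 = 40*21 = 840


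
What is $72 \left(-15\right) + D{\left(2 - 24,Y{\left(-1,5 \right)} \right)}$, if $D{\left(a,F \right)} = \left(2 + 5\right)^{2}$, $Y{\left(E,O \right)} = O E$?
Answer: $-1031$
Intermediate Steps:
$Y{\left(E,O \right)} = E O$
$D{\left(a,F \right)} = 49$ ($D{\left(a,F \right)} = 7^{2} = 49$)
$72 \left(-15\right) + D{\left(2 - 24,Y{\left(-1,5 \right)} \right)} = 72 \left(-15\right) + 49 = -1080 + 49 = -1031$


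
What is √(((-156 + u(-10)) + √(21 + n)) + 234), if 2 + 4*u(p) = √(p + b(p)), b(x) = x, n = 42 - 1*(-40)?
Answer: √(310 + 4*√103 + 2*I*√5)/2 ≈ 9.3623 + 0.059709*I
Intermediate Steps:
n = 82 (n = 42 + 40 = 82)
u(p) = -½ + √2*√p/4 (u(p) = -½ + √(p + p)/4 = -½ + √(2*p)/4 = -½ + (√2*√p)/4 = -½ + √2*√p/4)
√(((-156 + u(-10)) + √(21 + n)) + 234) = √(((-156 + (-½ + √2*√(-10)/4)) + √(21 + 82)) + 234) = √(((-156 + (-½ + √2*(I*√10)/4)) + √103) + 234) = √(((-156 + (-½ + I*√5/2)) + √103) + 234) = √(((-313/2 + I*√5/2) + √103) + 234) = √((-313/2 + √103 + I*√5/2) + 234) = √(155/2 + √103 + I*√5/2)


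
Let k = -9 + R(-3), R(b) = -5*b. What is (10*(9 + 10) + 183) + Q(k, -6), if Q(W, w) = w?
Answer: 367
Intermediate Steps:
k = 6 (k = -9 - 5*(-3) = -9 + 15 = 6)
(10*(9 + 10) + 183) + Q(k, -6) = (10*(9 + 10) + 183) - 6 = (10*19 + 183) - 6 = (190 + 183) - 6 = 373 - 6 = 367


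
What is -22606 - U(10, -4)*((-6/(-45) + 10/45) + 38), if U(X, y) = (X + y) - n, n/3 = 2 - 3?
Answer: -114756/5 ≈ -22951.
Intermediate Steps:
n = -3 (n = 3*(2 - 3) = 3*(-1) = -3)
U(X, y) = 3 + X + y (U(X, y) = (X + y) - 1*(-3) = (X + y) + 3 = 3 + X + y)
-22606 - U(10, -4)*((-6/(-45) + 10/45) + 38) = -22606 - (3 + 10 - 4)*((-6/(-45) + 10/45) + 38) = -22606 - 9*((-6*(-1/45) + 10*(1/45)) + 38) = -22606 - 9*((2/15 + 2/9) + 38) = -22606 - 9*(16/45 + 38) = -22606 - 9*1726/45 = -22606 - 1*1726/5 = -22606 - 1726/5 = -114756/5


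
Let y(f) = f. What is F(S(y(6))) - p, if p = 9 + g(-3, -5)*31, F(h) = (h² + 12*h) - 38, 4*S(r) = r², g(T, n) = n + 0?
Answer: 297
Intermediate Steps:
g(T, n) = n
S(r) = r²/4
F(h) = -38 + h² + 12*h
p = -146 (p = 9 - 5*31 = 9 - 155 = -146)
F(S(y(6))) - p = (-38 + ((¼)*6²)² + 12*((¼)*6²)) - 1*(-146) = (-38 + ((¼)*36)² + 12*((¼)*36)) + 146 = (-38 + 9² + 12*9) + 146 = (-38 + 81 + 108) + 146 = 151 + 146 = 297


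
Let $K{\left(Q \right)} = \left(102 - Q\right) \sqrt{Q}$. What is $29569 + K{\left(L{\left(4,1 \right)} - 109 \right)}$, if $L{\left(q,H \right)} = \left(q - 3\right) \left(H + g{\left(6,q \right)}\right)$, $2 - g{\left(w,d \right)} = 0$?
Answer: $29569 + 208 i \sqrt{106} \approx 29569.0 + 2141.5 i$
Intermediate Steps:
$g{\left(w,d \right)} = 2$ ($g{\left(w,d \right)} = 2 - 0 = 2 + 0 = 2$)
$L{\left(q,H \right)} = \left(-3 + q\right) \left(2 + H\right)$ ($L{\left(q,H \right)} = \left(q - 3\right) \left(H + 2\right) = \left(-3 + q\right) \left(2 + H\right)$)
$K{\left(Q \right)} = \sqrt{Q} \left(102 - Q\right)$
$29569 + K{\left(L{\left(4,1 \right)} - 109 \right)} = 29569 + \sqrt{\left(-6 - 3 + 2 \cdot 4 + 1 \cdot 4\right) - 109} \left(102 - \left(\left(-6 - 3 + 2 \cdot 4 + 1 \cdot 4\right) - 109\right)\right) = 29569 + \sqrt{\left(-6 - 3 + 8 + 4\right) - 109} \left(102 - \left(\left(-6 - 3 + 8 + 4\right) - 109\right)\right) = 29569 + \sqrt{3 - 109} \left(102 - \left(3 - 109\right)\right) = 29569 + \sqrt{-106} \left(102 - -106\right) = 29569 + i \sqrt{106} \left(102 + 106\right) = 29569 + i \sqrt{106} \cdot 208 = 29569 + 208 i \sqrt{106}$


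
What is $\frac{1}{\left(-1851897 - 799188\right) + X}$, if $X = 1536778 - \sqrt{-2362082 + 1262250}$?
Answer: $\frac{i}{- 1114307 i + 2 \sqrt{274958}} \approx -8.9742 \cdot 10^{-7} + 8.446 \cdot 10^{-10} i$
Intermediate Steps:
$X = 1536778 - 2 i \sqrt{274958}$ ($X = 1536778 - \sqrt{-1099832} = 1536778 - 2 i \sqrt{274958} \approx 1.5368 \cdot 10^{6} - 1048.7 i$)
$\frac{1}{\left(-1851897 - 799188\right) + X} = \frac{1}{\left(-1851897 - 799188\right) + \left(1536778 - 2 i \sqrt{274958}\right)} = \frac{1}{-2651085 + \left(1536778 - 2 i \sqrt{274958}\right)} = \frac{1}{-1114307 - 2 i \sqrt{274958}}$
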